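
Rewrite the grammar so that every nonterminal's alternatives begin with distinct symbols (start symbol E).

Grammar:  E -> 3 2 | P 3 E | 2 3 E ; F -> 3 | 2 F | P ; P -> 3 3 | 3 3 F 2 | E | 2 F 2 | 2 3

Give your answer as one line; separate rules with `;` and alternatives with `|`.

E -> 3 2 | P 3 E | 2 3 E; F -> 3 | 2 F | P; P -> E | 3 3 P' | 2 P''; P' -> ε | F 2; P'' -> F 2 | 3

P has alternatives sharing prefix '3 3': factor to P → 3 3 P' with P' → ε | F 2.
P has alternatives sharing prefix '2': factor to P → 2 P'' with P'' → F 2 | 3.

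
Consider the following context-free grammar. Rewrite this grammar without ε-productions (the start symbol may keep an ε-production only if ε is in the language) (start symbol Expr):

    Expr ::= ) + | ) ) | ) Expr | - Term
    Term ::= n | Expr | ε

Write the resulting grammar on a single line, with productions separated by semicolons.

Nullable nonterminals: {Term}.
ε ∉ L(G), so no ε-production is kept.
Add the nullable-subset variants: Expr → - Term gives - Term | -.

Expr ::= ) + | ) ) | ) Expr | - Term | -; Term ::= n | Expr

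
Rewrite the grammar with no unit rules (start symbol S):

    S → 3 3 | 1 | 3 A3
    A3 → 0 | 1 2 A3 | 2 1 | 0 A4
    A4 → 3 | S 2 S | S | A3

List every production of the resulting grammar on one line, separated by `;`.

Unit pairs: A4 ⇒* {A3, S}.
Replace each nonterminal's rules with the union of the non-unit rules of every nonterminal it unit-derives.

S → 3 3 | 1 | 3 A3; A3 → 0 | 1 2 A3 | 2 1 | 0 A4; A4 → 3 | S 2 S | 3 3 | 1 | 3 A3 | 0 | 1 2 A3 | 2 1 | 0 A4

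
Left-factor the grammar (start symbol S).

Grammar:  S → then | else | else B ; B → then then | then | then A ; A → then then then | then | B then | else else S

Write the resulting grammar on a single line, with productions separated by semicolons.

S → then | else S'; B → then B'; A → B then | else else S | then A'; S' → ε | B; B' → then | ε | A; A' → then then | ε

S has alternatives sharing prefix 'else': factor to S → else S' with S' → ε | B.
B has alternatives sharing prefix 'then': factor to B → then B' with B' → then | ε | A.
A has alternatives sharing prefix 'then': factor to A → then A' with A' → then then | ε.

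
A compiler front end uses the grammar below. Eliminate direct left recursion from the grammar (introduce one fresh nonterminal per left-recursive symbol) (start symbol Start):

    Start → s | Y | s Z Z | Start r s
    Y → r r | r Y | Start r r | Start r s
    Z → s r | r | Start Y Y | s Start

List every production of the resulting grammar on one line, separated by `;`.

Directly left-recursive nonterminal: Start.
For Start: α = {r s}, β = {s, Y, s Z Z}. Rewrite as Start → β Start1 and Start1 → α Start1 | ε.

Start → s Start1 | Y Start1 | s Z Z Start1; Y → r r | r Y | Start r r | Start r s; Z → s r | r | Start Y Y | s Start; Start1 → r s Start1 | ε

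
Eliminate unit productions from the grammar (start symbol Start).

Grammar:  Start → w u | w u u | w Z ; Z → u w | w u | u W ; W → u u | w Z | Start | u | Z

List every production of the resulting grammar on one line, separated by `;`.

Start → w u | w u u | w Z; Z → u w | w u | u W; W → u w | w u | u W | w u u | w Z | u u | u

Unit pairs: W ⇒* {Start, Z}.
For every A with A ⇒* B via unit rules, add B's non-unit alternatives to A; then delete every rule of the form X → Y.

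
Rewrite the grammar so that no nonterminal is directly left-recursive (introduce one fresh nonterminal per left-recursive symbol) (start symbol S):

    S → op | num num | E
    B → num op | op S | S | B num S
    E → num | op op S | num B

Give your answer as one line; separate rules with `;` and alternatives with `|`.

S → op | num num | E; B → num op B' | op S B' | S B'; E → num | op op S | num B; B' → num S B' | ε

B is directly left-recursive.
For B: α = {num S}, β = {num op, op S, S}. Rewrite as B → β B' and B' → α B' | ε.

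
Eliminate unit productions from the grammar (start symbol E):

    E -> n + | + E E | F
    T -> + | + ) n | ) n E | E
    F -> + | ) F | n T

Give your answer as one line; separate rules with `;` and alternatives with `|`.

Unit pairs: E ⇒* {F}; T ⇒* {E, F}.
Replace each nonterminal's rules with the union of the non-unit rules of every nonterminal it unit-derives.

E -> n + | + E E | + | ) F | n T; T -> n + | + E E | + | ) F | n T | + ) n | ) n E; F -> + | ) F | n T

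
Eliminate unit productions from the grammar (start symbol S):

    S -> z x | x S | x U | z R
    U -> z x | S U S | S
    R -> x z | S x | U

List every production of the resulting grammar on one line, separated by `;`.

S -> z x | x S | x U | z R; U -> z x | S U S | x S | x U | z R; R -> z x | S U S | x S | x U | z R | x z | S x

Unit pairs: R ⇒* {S, U}; U ⇒* {S}.
Replace each nonterminal's rules with the union of the non-unit rules of every nonterminal it unit-derives.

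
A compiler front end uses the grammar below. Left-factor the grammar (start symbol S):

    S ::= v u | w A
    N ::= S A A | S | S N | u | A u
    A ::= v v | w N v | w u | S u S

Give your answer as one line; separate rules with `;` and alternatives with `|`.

N has alternatives sharing prefix 'S': factor to N → S N' with N' → A A | ε | N.
A has alternatives sharing prefix 'w': factor to A → w A' with A' → N v | u.

S ::= v u | w A; N ::= u | A u | S N'; A ::= v v | S u S | w A'; N' ::= A A | ε | N; A' ::= N v | u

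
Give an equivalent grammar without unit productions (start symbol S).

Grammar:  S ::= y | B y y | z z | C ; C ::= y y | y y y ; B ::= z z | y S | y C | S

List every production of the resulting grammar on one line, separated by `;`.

Unit pairs: B ⇒* {C, S}; S ⇒* {C}.
For each unit pair (A, B), copy every non-unit production of B to A, then drop all unit productions.

S ::= y y | y y y | y | B y y | z z; C ::= y y | y y y; B ::= z z | y S | y C | y y | y y y | y | B y y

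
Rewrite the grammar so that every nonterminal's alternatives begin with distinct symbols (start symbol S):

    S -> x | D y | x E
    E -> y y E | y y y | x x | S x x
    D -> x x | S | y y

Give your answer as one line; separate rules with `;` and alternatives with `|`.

S has alternatives sharing prefix 'x': factor to S → x S' with S' → ε | E.
E has alternatives sharing prefix 'y y': factor to E → y y E' with E' → E | y.

S -> D y | x S'; E -> x x | S x x | y y E'; D -> x x | S | y y; S' -> epsilon | E; E' -> E | y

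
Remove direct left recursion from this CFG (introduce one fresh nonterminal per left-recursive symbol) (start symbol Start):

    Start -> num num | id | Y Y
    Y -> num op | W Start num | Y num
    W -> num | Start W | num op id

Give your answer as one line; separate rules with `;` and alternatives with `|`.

Left recursion appears on Y.
For Y: α = {num}, β = {num op, W Start num}. Rewrite as Y → β Y1 and Y1 → α Y1 | ε.

Start -> num num | id | Y Y; Y -> num op Y1 | W Start num Y1; W -> num | Start W | num op id; Y1 -> num Y1 | ε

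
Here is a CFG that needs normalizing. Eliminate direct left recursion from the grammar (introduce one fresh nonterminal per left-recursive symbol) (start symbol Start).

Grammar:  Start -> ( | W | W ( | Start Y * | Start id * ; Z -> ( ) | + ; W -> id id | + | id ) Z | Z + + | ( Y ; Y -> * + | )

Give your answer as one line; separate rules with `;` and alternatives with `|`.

Start -> ( Start1 | W Start1 | W ( Start1; Z -> ( ) | +; W -> id id | + | id ) Z | Z + + | ( Y; Y -> * + | ); Start1 -> Y * Start1 | id * Start1 | ε

Left recursion appears on Start.
For Start: α = {Y *, id *}, β = {(, W, W (}. Rewrite as Start → β Start1 and Start1 → α Start1 | ε.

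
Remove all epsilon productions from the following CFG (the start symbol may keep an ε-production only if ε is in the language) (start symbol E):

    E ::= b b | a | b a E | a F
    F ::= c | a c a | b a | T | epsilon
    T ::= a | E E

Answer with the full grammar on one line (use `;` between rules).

E ::= b b | a | b a E | a F; F ::= c | a c a | b a | T; T ::= a | E E

Nullable set = {F}.
ε ∉ L(G), so no ε-production is kept.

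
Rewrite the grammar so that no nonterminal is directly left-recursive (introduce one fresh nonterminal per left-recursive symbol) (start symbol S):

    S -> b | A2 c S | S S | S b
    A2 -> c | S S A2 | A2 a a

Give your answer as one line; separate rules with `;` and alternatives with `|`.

S -> b S' | A2 c S S'; A2 -> c A2' | S S A2 A2'; S' -> S S' | b S' | ε; A2' -> a a A2' | ε

Directly left-recursive nonterminals: S, A2.
For S: α = {S, b}, β = {b, A2 c S}. Rewrite as S → β S' and S' → α S' | ε.
For A2: α = {a a}, β = {c, S S A2}. Rewrite as A2 → β A2' and A2' → α A2' | ε.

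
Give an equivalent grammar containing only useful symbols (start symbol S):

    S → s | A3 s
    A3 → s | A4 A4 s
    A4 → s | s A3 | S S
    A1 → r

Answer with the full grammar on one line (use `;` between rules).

S → s | A3 s; A3 → s | A4 A4 s; A4 → s | s A3 | S S

Generating nonterminals: {A1, A3, A4, S}.
Reachable from S after that: {A3, A4, S}.
Removed useless symbols: {A1} and every production mentioning them.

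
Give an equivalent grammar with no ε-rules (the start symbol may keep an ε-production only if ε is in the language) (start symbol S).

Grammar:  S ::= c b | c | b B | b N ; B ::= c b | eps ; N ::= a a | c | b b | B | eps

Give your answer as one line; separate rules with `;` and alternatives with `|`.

S ::= c b | c | b B | b | b N; B ::= c b; N ::= a a | c | b b | B

The nullable symbols are {B, N}.
ε ∉ L(G), so no ε-production is kept.
Expand every rule over subsets of its nullable positions: S → b B gives b B | b.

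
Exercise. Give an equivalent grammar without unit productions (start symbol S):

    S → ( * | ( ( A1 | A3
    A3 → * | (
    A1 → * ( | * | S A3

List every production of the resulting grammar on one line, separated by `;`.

S → ( * | ( ( A1 | * | (; A3 → * | (; A1 → * ( | * | S A3

Unit pairs: S ⇒* {A3}.
For every A with A ⇒* B via unit rules, add B's non-unit alternatives to A; then delete every rule of the form X → Y.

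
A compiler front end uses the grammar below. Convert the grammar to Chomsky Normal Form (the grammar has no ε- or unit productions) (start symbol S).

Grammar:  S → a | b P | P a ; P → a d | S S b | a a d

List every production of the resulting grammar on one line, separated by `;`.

Introduce a nonterminal for each terminal appearing in a rule of length ≥ 2: X1 → b, X2 → a, X3 → d.
Binarize each right-hand side of length ≥ 3 by chaining fresh nonterminals (Y1, Y2, …): affected rules were P → S S X1; P → X2 X2 X3.

S → a | X1 P | P X2; P → X2 X3 | S Y1 | X2 Y2; X1 → b; X2 → a; X3 → d; Y1 → S X1; Y2 → X2 X3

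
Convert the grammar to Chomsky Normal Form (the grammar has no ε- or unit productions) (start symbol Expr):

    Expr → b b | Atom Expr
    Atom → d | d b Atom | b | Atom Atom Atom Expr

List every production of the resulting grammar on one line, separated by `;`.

Introduce a nonterminal for each terminal appearing in a rule of length ≥ 2: X1 → b, X2 → d.
Binarize each right-hand side of length ≥ 3 by chaining fresh nonterminals (Y1, Y2, …): affected rules were Atom → X2 X1 Atom; Atom → Atom Atom Atom Expr.

Expr → X1 X1 | Atom Expr; Atom → d | X2 Y1 | b | Atom Y2; X1 → b; X2 → d; Y1 → X1 Atom; Y2 → Atom Y3; Y3 → Atom Expr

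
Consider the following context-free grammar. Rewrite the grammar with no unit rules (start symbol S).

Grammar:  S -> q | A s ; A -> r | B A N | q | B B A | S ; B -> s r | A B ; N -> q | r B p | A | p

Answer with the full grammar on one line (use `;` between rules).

S -> q | A s; A -> q | A s | r | B A N | B B A; B -> s r | A B; N -> q | A s | r B p | p | r | B A N | B B A

Unit pairs: A ⇒* {S}; N ⇒* {A, S}.
Replace each nonterminal's rules with the union of the non-unit rules of every nonterminal it unit-derives.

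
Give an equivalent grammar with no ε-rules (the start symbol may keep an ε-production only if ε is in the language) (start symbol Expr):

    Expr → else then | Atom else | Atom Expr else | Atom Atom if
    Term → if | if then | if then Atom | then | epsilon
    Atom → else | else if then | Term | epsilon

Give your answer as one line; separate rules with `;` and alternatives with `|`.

Nullable set = {Atom, Term}.
ε ∉ L(G), so no ε-production is kept.
For each production, add variants omitting each subset of nullable occurrences: Expr → Atom else gives Atom else | else. Expr → Atom Expr else gives Atom Expr else | Expr else. Expr → Atom Atom if gives Atom Atom if | Atom if | if.

Expr → else then | Atom else | else | Atom Expr else | Expr else | Atom Atom if | Atom if | if; Term → if | if then | if then Atom | then; Atom → else | else if then | Term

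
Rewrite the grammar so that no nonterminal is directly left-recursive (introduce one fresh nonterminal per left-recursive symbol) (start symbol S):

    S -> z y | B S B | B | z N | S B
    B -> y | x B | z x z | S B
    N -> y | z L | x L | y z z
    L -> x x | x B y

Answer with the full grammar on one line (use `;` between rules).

Left recursion appears on S.
For S: α = {B}, β = {z y, B S B, B, z N}. Rewrite as S → β S' and S' → α S' | ε.

S -> z y S' | B S B S' | B S' | z N S'; B -> y | x B | z x z | S B; N -> y | z L | x L | y z z; L -> x x | x B y; S' -> B S' | ε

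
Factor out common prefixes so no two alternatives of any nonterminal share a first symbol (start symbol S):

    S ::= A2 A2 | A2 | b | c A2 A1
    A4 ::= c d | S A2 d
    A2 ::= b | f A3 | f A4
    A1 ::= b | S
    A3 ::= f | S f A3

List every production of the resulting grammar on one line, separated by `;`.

S has alternatives sharing prefix 'A2': factor to S → A2 S' with S' → A2 | ε.
A2 has alternatives sharing prefix 'f': factor to A2 → f A2' with A2' → A3 | A4.

S ::= b | c A2 A1 | A2 S'; A4 ::= c d | S A2 d; A2 ::= b | f A2'; A1 ::= b | S; A3 ::= f | S f A3; S' ::= A2 | eps; A2' ::= A3 | A4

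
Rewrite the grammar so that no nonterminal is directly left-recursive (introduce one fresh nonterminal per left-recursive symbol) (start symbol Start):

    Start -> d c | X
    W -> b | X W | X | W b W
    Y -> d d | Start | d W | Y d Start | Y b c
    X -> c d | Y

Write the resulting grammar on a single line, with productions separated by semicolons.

Start -> d c | X; W -> b W1 | X W W1 | X W1; Y -> d d Y1 | Start Y1 | d W Y1; X -> c d | Y; W1 -> b W W1 | ε; Y1 -> d Start Y1 | b c Y1 | ε

W, Y are directly left-recursive.
For W: α = {b W}, β = {b, X W, X}. Rewrite as W → β W1 and W1 → α W1 | ε.
For Y: α = {d Start, b c}, β = {d d, Start, d W}. Rewrite as Y → β Y1 and Y1 → α Y1 | ε.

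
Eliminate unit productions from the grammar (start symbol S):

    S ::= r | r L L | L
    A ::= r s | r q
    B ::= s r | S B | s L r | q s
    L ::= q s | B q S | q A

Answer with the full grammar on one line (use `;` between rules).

Unit pairs: S ⇒* {L}.
For each unit pair (A, B), copy every non-unit production of B to A, then drop all unit productions.

S ::= q s | B q S | q A | r | r L L; A ::= r s | r q; B ::= s r | S B | s L r | q s; L ::= q s | B q S | q A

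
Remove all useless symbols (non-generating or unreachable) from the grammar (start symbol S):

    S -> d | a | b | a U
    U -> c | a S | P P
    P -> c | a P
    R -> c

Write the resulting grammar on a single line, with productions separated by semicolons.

S -> d | a | b | a U; U -> c | a S | P P; P -> c | a P

Generating nonterminals: {P, R, S, U}.
Reachable from S after that: {P, S, U}.
Removed useless symbols: {R} and every production mentioning them.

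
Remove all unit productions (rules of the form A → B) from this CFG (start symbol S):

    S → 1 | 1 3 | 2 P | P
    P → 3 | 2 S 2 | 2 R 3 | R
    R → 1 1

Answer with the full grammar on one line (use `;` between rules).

Unit pairs: P ⇒* {R}; S ⇒* {P, R}.
Replace each nonterminal's rules with the union of the non-unit rules of every nonterminal it unit-derives.

S → 1 | 1 3 | 2 P | 3 | 2 S 2 | 2 R 3 | 1 1; P → 3 | 2 S 2 | 2 R 3 | 1 1; R → 1 1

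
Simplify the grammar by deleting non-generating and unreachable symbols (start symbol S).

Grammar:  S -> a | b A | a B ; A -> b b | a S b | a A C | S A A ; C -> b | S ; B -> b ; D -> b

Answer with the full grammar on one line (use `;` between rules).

S -> a | b A | a B; A -> b b | a S b | a A C | S A A; C -> b | S; B -> b

Generating nonterminals: {A, B, C, D, S}.
Reachable from S after that: {A, B, C, S}.
Removed useless symbols: {D} and every production mentioning them.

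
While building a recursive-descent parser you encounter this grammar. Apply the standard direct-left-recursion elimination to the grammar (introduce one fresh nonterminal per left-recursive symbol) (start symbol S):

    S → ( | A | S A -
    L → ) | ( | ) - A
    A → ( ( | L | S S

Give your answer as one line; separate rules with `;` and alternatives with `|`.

S → ( S' | A S'; L → ) | ( | ) - A; A → ( ( | L | S S; S' → A - S' | ε

Directly left-recursive nonterminal: S.
For S: α = {A -}, β = {(, A}. Rewrite as S → β S' and S' → α S' | ε.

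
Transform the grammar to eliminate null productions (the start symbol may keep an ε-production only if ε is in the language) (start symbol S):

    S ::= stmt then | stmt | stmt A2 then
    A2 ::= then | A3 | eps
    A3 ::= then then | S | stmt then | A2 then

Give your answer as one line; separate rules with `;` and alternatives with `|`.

S ::= stmt then | stmt | stmt A2 then; A2 ::= then | A3; A3 ::= then then | S | stmt then | A2 then | then

The nullable symbols are {A2}.
ε ∉ L(G), so no ε-production is kept.
Add the nullable-subset variants: A3 → A2 then gives A2 then | then.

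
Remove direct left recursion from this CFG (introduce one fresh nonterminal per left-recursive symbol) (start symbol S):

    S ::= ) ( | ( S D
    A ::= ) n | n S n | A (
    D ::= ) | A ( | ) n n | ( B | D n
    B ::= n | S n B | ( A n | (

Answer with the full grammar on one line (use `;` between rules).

Directly left-recursive nonterminals: A, D.
For A: α = {(}, β = {) n, n S n}. Rewrite as A → β A' and A' → α A' | ε.
For D: α = {n}, β = {), A (, ) n n, ( B}. Rewrite as D → β D' and D' → α D' | ε.

S ::= ) ( | ( S D; A ::= ) n A' | n S n A'; D ::= ) D' | A ( D' | ) n n D' | ( B D'; B ::= n | S n B | ( A n | (; A' ::= ( A' | epsilon; D' ::= n D' | epsilon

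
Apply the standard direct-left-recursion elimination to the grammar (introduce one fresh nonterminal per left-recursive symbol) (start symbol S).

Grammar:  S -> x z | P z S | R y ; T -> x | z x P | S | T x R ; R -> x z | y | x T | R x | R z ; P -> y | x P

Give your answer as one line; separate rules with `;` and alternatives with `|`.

T, R are directly left-recursive.
For T: α = {x R}, β = {x, z x P, S}. Rewrite as T → β T' and T' → α T' | ε.
For R: α = {x, z}, β = {x z, y, x T}. Rewrite as R → β R' and R' → α R' | ε.

S -> x z | P z S | R y; T -> x T' | z x P T' | S T'; R -> x z R' | y R' | x T R'; P -> y | x P; T' -> x R T' | epsilon; R' -> x R' | z R' | epsilon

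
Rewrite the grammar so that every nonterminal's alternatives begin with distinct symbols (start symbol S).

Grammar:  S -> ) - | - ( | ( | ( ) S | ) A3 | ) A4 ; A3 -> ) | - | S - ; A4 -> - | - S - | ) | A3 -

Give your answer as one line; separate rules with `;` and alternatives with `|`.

S -> - ( | ) S' | ( S''; A3 -> ) | - | S -; A4 -> ) | A3 - | - A4'; S' -> - | A3 | A4; S'' -> ε | ) S; A4' -> ε | S -

S has alternatives sharing prefix ')': factor to S → ) S' with S' → - | A3 | A4.
S has alternatives sharing prefix '(': factor to S → ( S'' with S'' → ε | ) S.
A4 has alternatives sharing prefix '-': factor to A4 → - A4' with A4' → ε | S -.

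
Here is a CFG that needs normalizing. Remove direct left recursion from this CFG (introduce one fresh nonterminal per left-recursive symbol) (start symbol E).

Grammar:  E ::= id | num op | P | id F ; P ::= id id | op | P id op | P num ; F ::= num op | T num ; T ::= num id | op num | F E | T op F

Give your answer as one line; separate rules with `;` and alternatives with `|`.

E ::= id | num op | P | id F; P ::= id id P' | op P'; F ::= num op | T num; T ::= num id T' | op num T' | F E T'; P' ::= id op P' | num P' | ε; T' ::= op F T' | ε

Directly left-recursive nonterminals: P, T.
For P: α = {id op, num}, β = {id id, op}. Rewrite as P → β P' and P' → α P' | ε.
For T: α = {op F}, β = {num id, op num, F E}. Rewrite as T → β T' and T' → α T' | ε.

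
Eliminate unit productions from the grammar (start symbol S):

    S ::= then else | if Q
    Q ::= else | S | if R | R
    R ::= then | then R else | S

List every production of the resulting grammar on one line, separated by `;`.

S ::= then else | if Q; Q ::= then | then R else | then else | if Q | else | if R; R ::= then else | if Q | then | then R else

Unit pairs: Q ⇒* {R, S}; R ⇒* {S}.
For every A with A ⇒* B via unit rules, add B's non-unit alternatives to A; then delete every rule of the form X → Y.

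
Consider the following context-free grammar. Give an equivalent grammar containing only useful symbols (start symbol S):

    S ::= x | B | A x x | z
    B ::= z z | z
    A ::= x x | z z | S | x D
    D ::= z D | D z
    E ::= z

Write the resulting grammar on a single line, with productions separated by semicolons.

S ::= x | B | A x x | z; B ::= z z | z; A ::= x x | z z | S

Generating nonterminals: {A, B, E, S}.
Reachable from S after that: {A, B, S}.
Removed useless symbols: {D, E} and every production mentioning them.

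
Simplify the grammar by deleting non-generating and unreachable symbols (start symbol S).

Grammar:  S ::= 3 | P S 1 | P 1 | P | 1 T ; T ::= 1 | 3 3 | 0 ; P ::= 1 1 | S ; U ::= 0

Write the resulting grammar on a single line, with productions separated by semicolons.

S ::= 3 | P S 1 | P 1 | P | 1 T; T ::= 1 | 3 3 | 0; P ::= 1 1 | S

Generating nonterminals: {P, S, T, U}.
Reachable from S after that: {P, S, T}.
Removed useless symbols: {U} and every production mentioning them.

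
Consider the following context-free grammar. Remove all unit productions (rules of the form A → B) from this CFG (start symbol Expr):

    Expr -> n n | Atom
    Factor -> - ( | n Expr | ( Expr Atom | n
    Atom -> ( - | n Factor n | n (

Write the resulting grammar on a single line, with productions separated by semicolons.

Expr -> ( - | n Factor n | n ( | n n; Factor -> - ( | n Expr | ( Expr Atom | n; Atom -> ( - | n Factor n | n (

Unit pairs: Expr ⇒* {Atom}.
For each unit pair (A, B), copy every non-unit production of B to A, then drop all unit productions.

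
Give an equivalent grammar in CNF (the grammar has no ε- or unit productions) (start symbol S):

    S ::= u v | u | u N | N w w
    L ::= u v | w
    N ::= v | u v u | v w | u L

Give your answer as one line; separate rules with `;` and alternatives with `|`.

Introduce a nonterminal for each terminal appearing in a rule of length ≥ 2: X1 → u, X2 → v, X3 → w.
Binarize each right-hand side of length ≥ 3 by chaining fresh nonterminals (Y1, Y2, …): affected rules were S → N X3 X3; N → X1 X2 X1.

S ::= X1 X2 | u | X1 N | N Y1; L ::= X1 X2 | w; N ::= v | X1 Y2 | X2 X3 | X1 L; X1 ::= u; X2 ::= v; X3 ::= w; Y1 ::= X3 X3; Y2 ::= X2 X1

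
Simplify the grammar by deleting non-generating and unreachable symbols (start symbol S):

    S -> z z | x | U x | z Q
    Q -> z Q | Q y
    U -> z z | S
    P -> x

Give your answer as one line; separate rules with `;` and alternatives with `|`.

Generating nonterminals: {P, S, U}.
Reachable from S after that: {S, U}.
Removed useless symbols: {P, Q} and every production mentioning them.

S -> z z | x | U x; U -> z z | S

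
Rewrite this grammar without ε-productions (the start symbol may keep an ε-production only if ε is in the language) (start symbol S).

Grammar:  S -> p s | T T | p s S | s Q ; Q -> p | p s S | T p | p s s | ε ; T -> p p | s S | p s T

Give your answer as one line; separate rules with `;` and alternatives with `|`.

Nullable nonterminals: {Q}.
ε ∉ L(G), so no ε-production is kept.
Add the nullable-subset variants: S → s Q gives s Q | s.

S -> p s | T T | p s S | s Q | s; Q -> p | p s S | T p | p s s; T -> p p | s S | p s T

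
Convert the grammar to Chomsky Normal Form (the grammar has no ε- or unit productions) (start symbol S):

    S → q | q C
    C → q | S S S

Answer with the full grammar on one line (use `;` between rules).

Introduce a nonterminal for each terminal appearing in a rule of length ≥ 2: X1 → q.
Binarize each right-hand side of length ≥ 3 by chaining fresh nonterminals (Y1, Y2, …): affected rules were C → S S S.

S → q | X1 C; C → q | S Y1; X1 → q; Y1 → S S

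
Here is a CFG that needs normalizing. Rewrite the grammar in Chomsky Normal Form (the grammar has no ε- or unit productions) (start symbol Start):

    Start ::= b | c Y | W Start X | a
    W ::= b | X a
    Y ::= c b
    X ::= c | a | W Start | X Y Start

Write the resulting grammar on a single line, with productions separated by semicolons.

Start ::= b | X1 Y | W Y1 | a; W ::= b | X X2; Y ::= X1 X3; X ::= c | a | W Start | X Y2; X1 ::= c; X2 ::= a; X3 ::= b; Y1 ::= Start X; Y2 ::= Y Start

Introduce a nonterminal for each terminal appearing in a rule of length ≥ 2: X1 → c, X2 → a, X3 → b.
Binarize each right-hand side of length ≥ 3 by chaining fresh nonterminals (Y1, Y2, …): affected rules were Start → W Start X; X → X Y Start.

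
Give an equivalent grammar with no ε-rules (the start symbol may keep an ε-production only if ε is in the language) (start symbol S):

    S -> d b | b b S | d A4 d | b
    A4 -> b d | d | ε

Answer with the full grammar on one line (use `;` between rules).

S -> d b | b b S | d A4 d | d d | b; A4 -> b d | d

Nullable nonterminals: {A4}.
ε ∉ L(G), so no ε-production is kept.
Expand every rule over subsets of its nullable positions: S → d A4 d gives d A4 d | d d.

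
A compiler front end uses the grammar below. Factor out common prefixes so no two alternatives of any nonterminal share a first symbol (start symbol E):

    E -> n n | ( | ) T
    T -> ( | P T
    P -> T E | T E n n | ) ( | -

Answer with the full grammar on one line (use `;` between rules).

P has alternatives sharing prefix 'T E': factor to P → T E P' with P' → ε | n n.

E -> n n | ( | ) T; T -> ( | P T; P -> ) ( | - | T E P'; P' -> ε | n n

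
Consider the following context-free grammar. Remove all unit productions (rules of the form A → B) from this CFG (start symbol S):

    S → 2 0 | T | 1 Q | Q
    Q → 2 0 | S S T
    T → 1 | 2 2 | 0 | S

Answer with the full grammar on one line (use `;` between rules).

Unit pairs: S ⇒* {Q, T}; T ⇒* {Q, S}.
Replace each nonterminal's rules with the union of the non-unit rules of every nonterminal it unit-derives.

S → 2 0 | 1 Q | S S T | 1 | 2 2 | 0; Q → 2 0 | S S T; T → 2 0 | 1 Q | S S T | 1 | 2 2 | 0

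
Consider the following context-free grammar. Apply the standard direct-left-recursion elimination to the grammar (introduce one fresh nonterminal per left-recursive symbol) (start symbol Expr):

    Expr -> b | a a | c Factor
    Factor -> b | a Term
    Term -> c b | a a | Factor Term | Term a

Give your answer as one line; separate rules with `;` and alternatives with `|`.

Term is directly left-recursive.
For Term: α = {a}, β = {c b, a a, Factor Term}. Rewrite as Term → β Term1 and Term1 → α Term1 | ε.

Expr -> b | a a | c Factor; Factor -> b | a Term; Term -> c b Term1 | a a Term1 | Factor Term Term1; Term1 -> a Term1 | ε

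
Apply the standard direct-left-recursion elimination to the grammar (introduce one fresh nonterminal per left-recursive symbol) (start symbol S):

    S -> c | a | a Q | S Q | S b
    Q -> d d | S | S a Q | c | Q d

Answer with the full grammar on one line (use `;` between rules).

Left recursion appears on S, Q.
For S: α = {Q, b}, β = {c, a, a Q}. Rewrite as S → β S' and S' → α S' | ε.
For Q: α = {d}, β = {d d, S, S a Q, c}. Rewrite as Q → β Q' and Q' → α Q' | ε.

S -> c S' | a S' | a Q S'; Q -> d d Q' | S Q' | S a Q Q' | c Q'; S' -> Q S' | b S' | epsilon; Q' -> d Q' | epsilon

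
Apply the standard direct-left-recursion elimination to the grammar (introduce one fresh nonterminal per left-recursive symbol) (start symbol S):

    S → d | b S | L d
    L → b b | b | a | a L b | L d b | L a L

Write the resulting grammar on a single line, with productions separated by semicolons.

Directly left-recursive nonterminal: L.
For L: α = {d b, a L}, β = {b b, b, a, a L b}. Rewrite as L → β L' and L' → α L' | ε.

S → d | b S | L d; L → b b L' | b L' | a L' | a L b L'; L' → d b L' | a L L' | ε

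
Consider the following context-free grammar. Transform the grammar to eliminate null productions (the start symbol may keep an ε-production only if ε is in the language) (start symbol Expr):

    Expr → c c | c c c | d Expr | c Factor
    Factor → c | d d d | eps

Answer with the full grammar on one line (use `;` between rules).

The nullable symbols are {Factor}.
ε ∉ L(G), so no ε-production is kept.
Expand every rule over subsets of its nullable positions: Expr → c Factor gives c Factor | c.

Expr → c c | c c c | d Expr | c Factor | c; Factor → c | d d d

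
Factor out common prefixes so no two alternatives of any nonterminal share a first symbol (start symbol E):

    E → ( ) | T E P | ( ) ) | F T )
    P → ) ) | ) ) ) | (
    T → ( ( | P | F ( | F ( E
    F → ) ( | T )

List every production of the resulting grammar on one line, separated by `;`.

E has alternatives sharing prefix '( )': factor to E → ( ) E' with E' → ε | ).
P has alternatives sharing prefix ') )': factor to P → ) ) P' with P' → ε | ).
T has alternatives sharing prefix 'F (': factor to T → F ( T' with T' → ε | E.

E → T E P | F T ) | ( ) E'; P → ( | ) ) P'; T → ( ( | P | F ( T'; F → ) ( | T ); E' → ε | ); P' → ε | ); T' → ε | E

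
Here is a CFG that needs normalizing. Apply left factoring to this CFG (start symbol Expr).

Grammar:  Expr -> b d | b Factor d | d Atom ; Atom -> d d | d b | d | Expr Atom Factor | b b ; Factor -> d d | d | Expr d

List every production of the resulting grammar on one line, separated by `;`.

Expr has alternatives sharing prefix 'b': factor to Expr → b Expr1 with Expr1 → d | Factor d.
Atom has alternatives sharing prefix 'd': factor to Atom → d Atom1 with Atom1 → d | b | ε.
Factor has alternatives sharing prefix 'd': factor to Factor → d Factor1 with Factor1 → d | ε.

Expr -> d Atom | b Expr1; Atom -> Expr Atom Factor | b b | d Atom1; Factor -> Expr d | d Factor1; Expr1 -> d | Factor d; Atom1 -> d | b | ε; Factor1 -> d | ε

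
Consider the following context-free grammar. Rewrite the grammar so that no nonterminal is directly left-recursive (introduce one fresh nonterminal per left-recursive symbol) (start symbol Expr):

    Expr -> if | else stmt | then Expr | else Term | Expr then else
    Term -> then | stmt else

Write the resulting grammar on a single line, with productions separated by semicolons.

Expr is directly left-recursive.
For Expr: α = {then else}, β = {if, else stmt, then Expr, else Term}. Rewrite as Expr → β Expr1 and Expr1 → α Expr1 | ε.

Expr -> if Expr1 | else stmt Expr1 | then Expr Expr1 | else Term Expr1; Term -> then | stmt else; Expr1 -> then else Expr1 | ε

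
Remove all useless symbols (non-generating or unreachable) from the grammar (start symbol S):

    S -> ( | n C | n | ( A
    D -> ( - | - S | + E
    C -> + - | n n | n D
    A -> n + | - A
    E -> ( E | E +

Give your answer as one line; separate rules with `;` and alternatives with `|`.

Generating nonterminals: {A, C, D, S}.
Reachable from S after that: {A, C, D, S}.
Removed useless symbols: {E} and every production mentioning them.

S -> ( | n C | n | ( A; D -> ( - | - S; C -> + - | n n | n D; A -> n + | - A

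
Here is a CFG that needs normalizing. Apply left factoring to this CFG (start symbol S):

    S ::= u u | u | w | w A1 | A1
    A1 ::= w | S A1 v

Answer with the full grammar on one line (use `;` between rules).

S has alternatives sharing prefix 'u': factor to S → u S' with S' → u | ε.
S has alternatives sharing prefix 'w': factor to S → w S'' with S'' → ε | A1.

S ::= A1 | u S' | w S''; A1 ::= w | S A1 v; S' ::= u | eps; S'' ::= eps | A1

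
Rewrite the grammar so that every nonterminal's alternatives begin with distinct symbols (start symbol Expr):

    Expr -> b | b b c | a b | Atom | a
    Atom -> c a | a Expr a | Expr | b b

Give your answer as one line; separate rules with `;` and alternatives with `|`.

Expr -> Atom | b Expr1 | a Expr2; Atom -> c a | a Expr a | Expr | b b; Expr1 -> ε | b c; Expr2 -> b | ε

Expr has alternatives sharing prefix 'b': factor to Expr → b Expr1 with Expr1 → ε | b c.
Expr has alternatives sharing prefix 'a': factor to Expr → a Expr2 with Expr2 → b | ε.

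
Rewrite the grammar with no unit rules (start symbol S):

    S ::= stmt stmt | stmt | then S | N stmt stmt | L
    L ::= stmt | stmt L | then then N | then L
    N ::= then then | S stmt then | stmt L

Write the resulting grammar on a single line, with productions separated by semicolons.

Unit pairs: S ⇒* {L}.
For every A with A ⇒* B via unit rules, add B's non-unit alternatives to A; then delete every rule of the form X → Y.

S ::= stmt | stmt L | then then N | then L | stmt stmt | then S | N stmt stmt; L ::= stmt | stmt L | then then N | then L; N ::= then then | S stmt then | stmt L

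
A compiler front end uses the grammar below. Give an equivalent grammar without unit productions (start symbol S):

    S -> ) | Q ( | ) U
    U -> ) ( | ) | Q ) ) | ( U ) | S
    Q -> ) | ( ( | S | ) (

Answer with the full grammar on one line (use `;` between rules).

S -> ) | Q ( | ) U; U -> ) ( | ) | Q ) ) | ( U ) | Q ( | ) U; Q -> ) | Q ( | ) U | ( ( | ) (

Unit pairs: Q ⇒* {S}; U ⇒* {S}.
For every A with A ⇒* B via unit rules, add B's non-unit alternatives to A; then delete every rule of the form X → Y.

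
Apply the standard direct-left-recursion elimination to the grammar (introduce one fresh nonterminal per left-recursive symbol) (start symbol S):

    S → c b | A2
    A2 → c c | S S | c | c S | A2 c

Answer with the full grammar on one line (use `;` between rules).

S → c b | A2; A2 → c c A2' | S S A2' | c A2' | c S A2'; A2' → c A2' | ε

A2 is directly left-recursive.
For A2: α = {c}, β = {c c, S S, c, c S}. Rewrite as A2 → β A2' and A2' → α A2' | ε.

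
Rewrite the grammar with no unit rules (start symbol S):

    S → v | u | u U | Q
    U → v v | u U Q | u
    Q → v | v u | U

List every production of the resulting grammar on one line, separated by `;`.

Unit pairs: Q ⇒* {U}; S ⇒* {Q, U}.
For every A with A ⇒* B via unit rules, add B's non-unit alternatives to A; then delete every rule of the form X → Y.

S → v v | u U Q | u | v | u U | v u; U → v v | u U Q | u; Q → v v | u U Q | u | v | v u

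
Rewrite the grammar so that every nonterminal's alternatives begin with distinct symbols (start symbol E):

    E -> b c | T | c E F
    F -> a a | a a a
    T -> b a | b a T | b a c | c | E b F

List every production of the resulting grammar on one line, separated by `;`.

E -> b c | T | c E F; F -> a a F'; T -> c | E b F | b a T'; F' -> ε | a; T' -> ε | T | c

F has alternatives sharing prefix 'a a': factor to F → a a F' with F' → ε | a.
T has alternatives sharing prefix 'b a': factor to T → b a T' with T' → ε | T | c.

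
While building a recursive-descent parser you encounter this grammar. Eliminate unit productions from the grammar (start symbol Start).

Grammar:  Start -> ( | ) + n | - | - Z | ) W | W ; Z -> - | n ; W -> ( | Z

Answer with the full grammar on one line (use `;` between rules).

Unit pairs: Start ⇒* {W, Z}; W ⇒* {Z}.
For each unit pair (A, B), copy every non-unit production of B to A, then drop all unit productions.

Start -> - | n | ( | ) + n | - Z | ) W; Z -> - | n; W -> - | n | (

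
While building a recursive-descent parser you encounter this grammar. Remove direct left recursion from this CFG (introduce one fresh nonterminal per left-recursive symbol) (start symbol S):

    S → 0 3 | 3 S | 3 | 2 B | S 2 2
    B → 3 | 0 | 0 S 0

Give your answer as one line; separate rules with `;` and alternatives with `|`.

Left recursion appears on S.
For S: α = {2 2}, β = {0 3, 3 S, 3, 2 B}. Rewrite as S → β S' and S' → α S' | ε.

S → 0 3 S' | 3 S S' | 3 S' | 2 B S'; B → 3 | 0 | 0 S 0; S' → 2 2 S' | ε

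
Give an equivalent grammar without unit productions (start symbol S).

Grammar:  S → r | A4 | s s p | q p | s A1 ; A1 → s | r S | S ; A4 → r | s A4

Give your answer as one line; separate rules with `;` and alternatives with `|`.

S → r | s A4 | s s p | q p | s A1; A1 → r | s A4 | s | r S | s s p | q p | s A1; A4 → r | s A4

Unit pairs: A1 ⇒* {A4, S}; S ⇒* {A4}.
For every A with A ⇒* B via unit rules, add B's non-unit alternatives to A; then delete every rule of the form X → Y.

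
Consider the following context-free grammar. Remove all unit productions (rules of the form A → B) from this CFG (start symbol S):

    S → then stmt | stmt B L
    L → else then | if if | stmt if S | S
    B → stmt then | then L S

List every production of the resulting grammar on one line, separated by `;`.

Unit pairs: L ⇒* {S}.
For every A with A ⇒* B via unit rules, add B's non-unit alternatives to A; then delete every rule of the form X → Y.

S → then stmt | stmt B L; L → else then | if if | stmt if S | then stmt | stmt B L; B → stmt then | then L S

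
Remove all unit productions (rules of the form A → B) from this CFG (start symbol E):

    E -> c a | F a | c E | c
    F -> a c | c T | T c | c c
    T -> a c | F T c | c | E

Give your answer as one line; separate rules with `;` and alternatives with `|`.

E -> c a | F a | c E | c; F -> a c | c T | T c | c c; T -> c a | F a | c E | c | a c | F T c

Unit pairs: T ⇒* {E}.
For every A with A ⇒* B via unit rules, add B's non-unit alternatives to A; then delete every rule of the form X → Y.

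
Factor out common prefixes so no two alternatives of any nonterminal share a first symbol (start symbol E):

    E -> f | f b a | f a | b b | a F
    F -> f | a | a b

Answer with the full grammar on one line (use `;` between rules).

E -> b b | a F | f E'; F -> f | a F'; E' -> ε | b a | a; F' -> ε | b

E has alternatives sharing prefix 'f': factor to E → f E' with E' → ε | b a | a.
F has alternatives sharing prefix 'a': factor to F → a F' with F' → ε | b.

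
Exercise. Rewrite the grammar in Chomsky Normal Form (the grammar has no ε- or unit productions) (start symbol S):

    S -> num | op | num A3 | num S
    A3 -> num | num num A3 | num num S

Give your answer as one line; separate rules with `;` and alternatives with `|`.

Introduce a nonterminal for each terminal appearing in a rule of length ≥ 2: X1 → num.
Binarize each right-hand side of length ≥ 3 by chaining fresh nonterminals (Y1, Y2, …): affected rules were A3 → X1 X1 A3; A3 → X1 X1 S.

S -> num | op | X1 A3 | X1 S; A3 -> num | X1 Y1 | X1 Y2; X1 -> num; Y1 -> X1 A3; Y2 -> X1 S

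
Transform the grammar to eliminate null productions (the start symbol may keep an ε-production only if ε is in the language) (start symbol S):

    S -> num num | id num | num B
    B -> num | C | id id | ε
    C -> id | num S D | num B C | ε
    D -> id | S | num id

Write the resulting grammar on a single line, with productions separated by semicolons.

Nullable nonterminals: {B, C}.
ε ∉ L(G), so no ε-production is kept.
Expand every rule over subsets of its nullable positions: S → num B gives num B | num. C → num B C gives num B C | num B | num C | num.

S -> num num | id num | num B | num; B -> num | C | id id; C -> id | num S D | num B C | num B | num C | num; D -> id | S | num id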